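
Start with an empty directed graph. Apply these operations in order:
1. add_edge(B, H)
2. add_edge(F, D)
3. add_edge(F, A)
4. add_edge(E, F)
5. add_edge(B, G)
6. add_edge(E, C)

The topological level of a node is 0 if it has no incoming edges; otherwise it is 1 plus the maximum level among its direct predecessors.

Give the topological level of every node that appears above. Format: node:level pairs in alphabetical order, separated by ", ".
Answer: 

Answer: A:2, B:0, C:1, D:2, E:0, F:1, G:1, H:1

Derivation:
Op 1: add_edge(B, H). Edges now: 1
Op 2: add_edge(F, D). Edges now: 2
Op 3: add_edge(F, A). Edges now: 3
Op 4: add_edge(E, F). Edges now: 4
Op 5: add_edge(B, G). Edges now: 5
Op 6: add_edge(E, C). Edges now: 6
Compute levels (Kahn BFS):
  sources (in-degree 0): B, E
  process B: level=0
    B->G: in-degree(G)=0, level(G)=1, enqueue
    B->H: in-degree(H)=0, level(H)=1, enqueue
  process E: level=0
    E->C: in-degree(C)=0, level(C)=1, enqueue
    E->F: in-degree(F)=0, level(F)=1, enqueue
  process G: level=1
  process H: level=1
  process C: level=1
  process F: level=1
    F->A: in-degree(A)=0, level(A)=2, enqueue
    F->D: in-degree(D)=0, level(D)=2, enqueue
  process A: level=2
  process D: level=2
All levels: A:2, B:0, C:1, D:2, E:0, F:1, G:1, H:1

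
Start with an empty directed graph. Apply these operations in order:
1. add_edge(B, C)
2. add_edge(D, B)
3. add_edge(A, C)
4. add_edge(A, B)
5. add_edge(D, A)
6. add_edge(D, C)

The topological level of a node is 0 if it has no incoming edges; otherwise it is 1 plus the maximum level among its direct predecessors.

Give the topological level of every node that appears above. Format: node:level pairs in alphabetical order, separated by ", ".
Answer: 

Answer: A:1, B:2, C:3, D:0

Derivation:
Op 1: add_edge(B, C). Edges now: 1
Op 2: add_edge(D, B). Edges now: 2
Op 3: add_edge(A, C). Edges now: 3
Op 4: add_edge(A, B). Edges now: 4
Op 5: add_edge(D, A). Edges now: 5
Op 6: add_edge(D, C). Edges now: 6
Compute levels (Kahn BFS):
  sources (in-degree 0): D
  process D: level=0
    D->A: in-degree(A)=0, level(A)=1, enqueue
    D->B: in-degree(B)=1, level(B)>=1
    D->C: in-degree(C)=2, level(C)>=1
  process A: level=1
    A->B: in-degree(B)=0, level(B)=2, enqueue
    A->C: in-degree(C)=1, level(C)>=2
  process B: level=2
    B->C: in-degree(C)=0, level(C)=3, enqueue
  process C: level=3
All levels: A:1, B:2, C:3, D:0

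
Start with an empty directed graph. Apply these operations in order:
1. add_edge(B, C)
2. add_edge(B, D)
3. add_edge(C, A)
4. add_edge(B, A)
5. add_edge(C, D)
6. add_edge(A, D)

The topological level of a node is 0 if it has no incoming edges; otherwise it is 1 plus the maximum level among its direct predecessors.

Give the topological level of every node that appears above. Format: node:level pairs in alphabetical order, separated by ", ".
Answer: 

Op 1: add_edge(B, C). Edges now: 1
Op 2: add_edge(B, D). Edges now: 2
Op 3: add_edge(C, A). Edges now: 3
Op 4: add_edge(B, A). Edges now: 4
Op 5: add_edge(C, D). Edges now: 5
Op 6: add_edge(A, D). Edges now: 6
Compute levels (Kahn BFS):
  sources (in-degree 0): B
  process B: level=0
    B->A: in-degree(A)=1, level(A)>=1
    B->C: in-degree(C)=0, level(C)=1, enqueue
    B->D: in-degree(D)=2, level(D)>=1
  process C: level=1
    C->A: in-degree(A)=0, level(A)=2, enqueue
    C->D: in-degree(D)=1, level(D)>=2
  process A: level=2
    A->D: in-degree(D)=0, level(D)=3, enqueue
  process D: level=3
All levels: A:2, B:0, C:1, D:3

Answer: A:2, B:0, C:1, D:3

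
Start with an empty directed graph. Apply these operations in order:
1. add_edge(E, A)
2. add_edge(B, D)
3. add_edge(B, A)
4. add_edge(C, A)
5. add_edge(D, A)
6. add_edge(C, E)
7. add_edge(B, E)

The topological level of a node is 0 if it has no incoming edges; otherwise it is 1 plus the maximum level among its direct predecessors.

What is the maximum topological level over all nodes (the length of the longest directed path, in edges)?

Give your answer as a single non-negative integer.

Op 1: add_edge(E, A). Edges now: 1
Op 2: add_edge(B, D). Edges now: 2
Op 3: add_edge(B, A). Edges now: 3
Op 4: add_edge(C, A). Edges now: 4
Op 5: add_edge(D, A). Edges now: 5
Op 6: add_edge(C, E). Edges now: 6
Op 7: add_edge(B, E). Edges now: 7
Compute levels (Kahn BFS):
  sources (in-degree 0): B, C
  process B: level=0
    B->A: in-degree(A)=3, level(A)>=1
    B->D: in-degree(D)=0, level(D)=1, enqueue
    B->E: in-degree(E)=1, level(E)>=1
  process C: level=0
    C->A: in-degree(A)=2, level(A)>=1
    C->E: in-degree(E)=0, level(E)=1, enqueue
  process D: level=1
    D->A: in-degree(A)=1, level(A)>=2
  process E: level=1
    E->A: in-degree(A)=0, level(A)=2, enqueue
  process A: level=2
All levels: A:2, B:0, C:0, D:1, E:1
max level = 2

Answer: 2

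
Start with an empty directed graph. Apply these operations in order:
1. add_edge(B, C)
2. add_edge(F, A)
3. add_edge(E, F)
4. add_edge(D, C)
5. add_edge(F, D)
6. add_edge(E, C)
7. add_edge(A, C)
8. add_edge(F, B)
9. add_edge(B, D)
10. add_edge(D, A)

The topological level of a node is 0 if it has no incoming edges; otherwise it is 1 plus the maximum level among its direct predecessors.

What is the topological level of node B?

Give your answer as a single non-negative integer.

Answer: 2

Derivation:
Op 1: add_edge(B, C). Edges now: 1
Op 2: add_edge(F, A). Edges now: 2
Op 3: add_edge(E, F). Edges now: 3
Op 4: add_edge(D, C). Edges now: 4
Op 5: add_edge(F, D). Edges now: 5
Op 6: add_edge(E, C). Edges now: 6
Op 7: add_edge(A, C). Edges now: 7
Op 8: add_edge(F, B). Edges now: 8
Op 9: add_edge(B, D). Edges now: 9
Op 10: add_edge(D, A). Edges now: 10
Compute levels (Kahn BFS):
  sources (in-degree 0): E
  process E: level=0
    E->C: in-degree(C)=3, level(C)>=1
    E->F: in-degree(F)=0, level(F)=1, enqueue
  process F: level=1
    F->A: in-degree(A)=1, level(A)>=2
    F->B: in-degree(B)=0, level(B)=2, enqueue
    F->D: in-degree(D)=1, level(D)>=2
  process B: level=2
    B->C: in-degree(C)=2, level(C)>=3
    B->D: in-degree(D)=0, level(D)=3, enqueue
  process D: level=3
    D->A: in-degree(A)=0, level(A)=4, enqueue
    D->C: in-degree(C)=1, level(C)>=4
  process A: level=4
    A->C: in-degree(C)=0, level(C)=5, enqueue
  process C: level=5
All levels: A:4, B:2, C:5, D:3, E:0, F:1
level(B) = 2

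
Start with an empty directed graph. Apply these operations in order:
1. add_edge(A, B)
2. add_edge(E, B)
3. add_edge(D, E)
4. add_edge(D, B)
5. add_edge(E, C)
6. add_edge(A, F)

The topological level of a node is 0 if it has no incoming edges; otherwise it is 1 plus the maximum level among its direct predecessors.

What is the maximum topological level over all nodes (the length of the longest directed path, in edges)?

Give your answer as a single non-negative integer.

Answer: 2

Derivation:
Op 1: add_edge(A, B). Edges now: 1
Op 2: add_edge(E, B). Edges now: 2
Op 3: add_edge(D, E). Edges now: 3
Op 4: add_edge(D, B). Edges now: 4
Op 5: add_edge(E, C). Edges now: 5
Op 6: add_edge(A, F). Edges now: 6
Compute levels (Kahn BFS):
  sources (in-degree 0): A, D
  process A: level=0
    A->B: in-degree(B)=2, level(B)>=1
    A->F: in-degree(F)=0, level(F)=1, enqueue
  process D: level=0
    D->B: in-degree(B)=1, level(B)>=1
    D->E: in-degree(E)=0, level(E)=1, enqueue
  process F: level=1
  process E: level=1
    E->B: in-degree(B)=0, level(B)=2, enqueue
    E->C: in-degree(C)=0, level(C)=2, enqueue
  process B: level=2
  process C: level=2
All levels: A:0, B:2, C:2, D:0, E:1, F:1
max level = 2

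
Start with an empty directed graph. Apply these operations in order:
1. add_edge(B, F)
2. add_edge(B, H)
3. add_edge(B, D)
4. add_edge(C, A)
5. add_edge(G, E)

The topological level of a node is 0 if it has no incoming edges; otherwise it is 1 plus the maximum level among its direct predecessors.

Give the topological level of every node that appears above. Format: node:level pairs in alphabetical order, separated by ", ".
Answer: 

Op 1: add_edge(B, F). Edges now: 1
Op 2: add_edge(B, H). Edges now: 2
Op 3: add_edge(B, D). Edges now: 3
Op 4: add_edge(C, A). Edges now: 4
Op 5: add_edge(G, E). Edges now: 5
Compute levels (Kahn BFS):
  sources (in-degree 0): B, C, G
  process B: level=0
    B->D: in-degree(D)=0, level(D)=1, enqueue
    B->F: in-degree(F)=0, level(F)=1, enqueue
    B->H: in-degree(H)=0, level(H)=1, enqueue
  process C: level=0
    C->A: in-degree(A)=0, level(A)=1, enqueue
  process G: level=0
    G->E: in-degree(E)=0, level(E)=1, enqueue
  process D: level=1
  process F: level=1
  process H: level=1
  process A: level=1
  process E: level=1
All levels: A:1, B:0, C:0, D:1, E:1, F:1, G:0, H:1

Answer: A:1, B:0, C:0, D:1, E:1, F:1, G:0, H:1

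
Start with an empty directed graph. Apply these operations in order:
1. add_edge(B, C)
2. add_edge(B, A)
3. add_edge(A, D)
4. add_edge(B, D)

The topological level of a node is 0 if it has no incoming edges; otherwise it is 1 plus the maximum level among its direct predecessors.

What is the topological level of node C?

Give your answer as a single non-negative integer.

Answer: 1

Derivation:
Op 1: add_edge(B, C). Edges now: 1
Op 2: add_edge(B, A). Edges now: 2
Op 3: add_edge(A, D). Edges now: 3
Op 4: add_edge(B, D). Edges now: 4
Compute levels (Kahn BFS):
  sources (in-degree 0): B
  process B: level=0
    B->A: in-degree(A)=0, level(A)=1, enqueue
    B->C: in-degree(C)=0, level(C)=1, enqueue
    B->D: in-degree(D)=1, level(D)>=1
  process A: level=1
    A->D: in-degree(D)=0, level(D)=2, enqueue
  process C: level=1
  process D: level=2
All levels: A:1, B:0, C:1, D:2
level(C) = 1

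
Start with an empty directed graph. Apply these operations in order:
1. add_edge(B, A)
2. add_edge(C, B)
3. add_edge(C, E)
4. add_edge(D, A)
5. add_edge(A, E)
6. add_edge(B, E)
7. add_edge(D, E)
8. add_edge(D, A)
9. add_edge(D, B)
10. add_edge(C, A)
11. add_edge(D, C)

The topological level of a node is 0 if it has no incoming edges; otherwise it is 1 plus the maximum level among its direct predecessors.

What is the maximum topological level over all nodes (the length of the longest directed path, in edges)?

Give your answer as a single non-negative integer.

Answer: 4

Derivation:
Op 1: add_edge(B, A). Edges now: 1
Op 2: add_edge(C, B). Edges now: 2
Op 3: add_edge(C, E). Edges now: 3
Op 4: add_edge(D, A). Edges now: 4
Op 5: add_edge(A, E). Edges now: 5
Op 6: add_edge(B, E). Edges now: 6
Op 7: add_edge(D, E). Edges now: 7
Op 8: add_edge(D, A) (duplicate, no change). Edges now: 7
Op 9: add_edge(D, B). Edges now: 8
Op 10: add_edge(C, A). Edges now: 9
Op 11: add_edge(D, C). Edges now: 10
Compute levels (Kahn BFS):
  sources (in-degree 0): D
  process D: level=0
    D->A: in-degree(A)=2, level(A)>=1
    D->B: in-degree(B)=1, level(B)>=1
    D->C: in-degree(C)=0, level(C)=1, enqueue
    D->E: in-degree(E)=3, level(E)>=1
  process C: level=1
    C->A: in-degree(A)=1, level(A)>=2
    C->B: in-degree(B)=0, level(B)=2, enqueue
    C->E: in-degree(E)=2, level(E)>=2
  process B: level=2
    B->A: in-degree(A)=0, level(A)=3, enqueue
    B->E: in-degree(E)=1, level(E)>=3
  process A: level=3
    A->E: in-degree(E)=0, level(E)=4, enqueue
  process E: level=4
All levels: A:3, B:2, C:1, D:0, E:4
max level = 4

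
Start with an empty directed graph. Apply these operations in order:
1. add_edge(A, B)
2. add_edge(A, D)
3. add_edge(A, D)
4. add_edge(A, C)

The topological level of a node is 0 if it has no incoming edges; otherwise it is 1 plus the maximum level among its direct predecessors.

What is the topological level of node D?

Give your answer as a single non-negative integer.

Answer: 1

Derivation:
Op 1: add_edge(A, B). Edges now: 1
Op 2: add_edge(A, D). Edges now: 2
Op 3: add_edge(A, D) (duplicate, no change). Edges now: 2
Op 4: add_edge(A, C). Edges now: 3
Compute levels (Kahn BFS):
  sources (in-degree 0): A
  process A: level=0
    A->B: in-degree(B)=0, level(B)=1, enqueue
    A->C: in-degree(C)=0, level(C)=1, enqueue
    A->D: in-degree(D)=0, level(D)=1, enqueue
  process B: level=1
  process C: level=1
  process D: level=1
All levels: A:0, B:1, C:1, D:1
level(D) = 1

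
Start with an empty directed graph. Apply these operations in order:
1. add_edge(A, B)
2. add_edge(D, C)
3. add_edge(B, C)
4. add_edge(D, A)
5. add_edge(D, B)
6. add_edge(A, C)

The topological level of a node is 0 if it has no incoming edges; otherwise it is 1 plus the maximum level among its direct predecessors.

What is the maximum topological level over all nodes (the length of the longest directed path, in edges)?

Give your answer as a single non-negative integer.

Answer: 3

Derivation:
Op 1: add_edge(A, B). Edges now: 1
Op 2: add_edge(D, C). Edges now: 2
Op 3: add_edge(B, C). Edges now: 3
Op 4: add_edge(D, A). Edges now: 4
Op 5: add_edge(D, B). Edges now: 5
Op 6: add_edge(A, C). Edges now: 6
Compute levels (Kahn BFS):
  sources (in-degree 0): D
  process D: level=0
    D->A: in-degree(A)=0, level(A)=1, enqueue
    D->B: in-degree(B)=1, level(B)>=1
    D->C: in-degree(C)=2, level(C)>=1
  process A: level=1
    A->B: in-degree(B)=0, level(B)=2, enqueue
    A->C: in-degree(C)=1, level(C)>=2
  process B: level=2
    B->C: in-degree(C)=0, level(C)=3, enqueue
  process C: level=3
All levels: A:1, B:2, C:3, D:0
max level = 3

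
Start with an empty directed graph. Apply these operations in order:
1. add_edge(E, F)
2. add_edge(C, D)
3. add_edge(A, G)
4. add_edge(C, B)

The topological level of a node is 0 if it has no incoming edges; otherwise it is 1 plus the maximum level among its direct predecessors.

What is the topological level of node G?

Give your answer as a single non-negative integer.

Op 1: add_edge(E, F). Edges now: 1
Op 2: add_edge(C, D). Edges now: 2
Op 3: add_edge(A, G). Edges now: 3
Op 4: add_edge(C, B). Edges now: 4
Compute levels (Kahn BFS):
  sources (in-degree 0): A, C, E
  process A: level=0
    A->G: in-degree(G)=0, level(G)=1, enqueue
  process C: level=0
    C->B: in-degree(B)=0, level(B)=1, enqueue
    C->D: in-degree(D)=0, level(D)=1, enqueue
  process E: level=0
    E->F: in-degree(F)=0, level(F)=1, enqueue
  process G: level=1
  process B: level=1
  process D: level=1
  process F: level=1
All levels: A:0, B:1, C:0, D:1, E:0, F:1, G:1
level(G) = 1

Answer: 1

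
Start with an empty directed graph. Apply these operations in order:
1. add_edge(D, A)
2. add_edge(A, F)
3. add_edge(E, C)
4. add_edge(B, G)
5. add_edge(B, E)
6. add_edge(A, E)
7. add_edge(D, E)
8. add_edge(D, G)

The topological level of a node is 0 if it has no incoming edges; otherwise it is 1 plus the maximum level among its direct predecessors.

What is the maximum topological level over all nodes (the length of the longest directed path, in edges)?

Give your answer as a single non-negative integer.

Op 1: add_edge(D, A). Edges now: 1
Op 2: add_edge(A, F). Edges now: 2
Op 3: add_edge(E, C). Edges now: 3
Op 4: add_edge(B, G). Edges now: 4
Op 5: add_edge(B, E). Edges now: 5
Op 6: add_edge(A, E). Edges now: 6
Op 7: add_edge(D, E). Edges now: 7
Op 8: add_edge(D, G). Edges now: 8
Compute levels (Kahn BFS):
  sources (in-degree 0): B, D
  process B: level=0
    B->E: in-degree(E)=2, level(E)>=1
    B->G: in-degree(G)=1, level(G)>=1
  process D: level=0
    D->A: in-degree(A)=0, level(A)=1, enqueue
    D->E: in-degree(E)=1, level(E)>=1
    D->G: in-degree(G)=0, level(G)=1, enqueue
  process A: level=1
    A->E: in-degree(E)=0, level(E)=2, enqueue
    A->F: in-degree(F)=0, level(F)=2, enqueue
  process G: level=1
  process E: level=2
    E->C: in-degree(C)=0, level(C)=3, enqueue
  process F: level=2
  process C: level=3
All levels: A:1, B:0, C:3, D:0, E:2, F:2, G:1
max level = 3

Answer: 3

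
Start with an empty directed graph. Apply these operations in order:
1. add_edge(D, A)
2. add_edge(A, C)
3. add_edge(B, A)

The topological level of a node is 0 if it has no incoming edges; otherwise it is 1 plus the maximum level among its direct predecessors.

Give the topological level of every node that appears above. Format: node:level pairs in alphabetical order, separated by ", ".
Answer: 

Answer: A:1, B:0, C:2, D:0

Derivation:
Op 1: add_edge(D, A). Edges now: 1
Op 2: add_edge(A, C). Edges now: 2
Op 3: add_edge(B, A). Edges now: 3
Compute levels (Kahn BFS):
  sources (in-degree 0): B, D
  process B: level=0
    B->A: in-degree(A)=1, level(A)>=1
  process D: level=0
    D->A: in-degree(A)=0, level(A)=1, enqueue
  process A: level=1
    A->C: in-degree(C)=0, level(C)=2, enqueue
  process C: level=2
All levels: A:1, B:0, C:2, D:0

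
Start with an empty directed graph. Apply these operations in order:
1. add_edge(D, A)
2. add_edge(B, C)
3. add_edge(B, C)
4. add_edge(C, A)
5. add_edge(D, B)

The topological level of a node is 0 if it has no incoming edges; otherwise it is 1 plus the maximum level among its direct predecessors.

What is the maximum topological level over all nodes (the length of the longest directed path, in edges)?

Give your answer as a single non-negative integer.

Op 1: add_edge(D, A). Edges now: 1
Op 2: add_edge(B, C). Edges now: 2
Op 3: add_edge(B, C) (duplicate, no change). Edges now: 2
Op 4: add_edge(C, A). Edges now: 3
Op 5: add_edge(D, B). Edges now: 4
Compute levels (Kahn BFS):
  sources (in-degree 0): D
  process D: level=0
    D->A: in-degree(A)=1, level(A)>=1
    D->B: in-degree(B)=0, level(B)=1, enqueue
  process B: level=1
    B->C: in-degree(C)=0, level(C)=2, enqueue
  process C: level=2
    C->A: in-degree(A)=0, level(A)=3, enqueue
  process A: level=3
All levels: A:3, B:1, C:2, D:0
max level = 3

Answer: 3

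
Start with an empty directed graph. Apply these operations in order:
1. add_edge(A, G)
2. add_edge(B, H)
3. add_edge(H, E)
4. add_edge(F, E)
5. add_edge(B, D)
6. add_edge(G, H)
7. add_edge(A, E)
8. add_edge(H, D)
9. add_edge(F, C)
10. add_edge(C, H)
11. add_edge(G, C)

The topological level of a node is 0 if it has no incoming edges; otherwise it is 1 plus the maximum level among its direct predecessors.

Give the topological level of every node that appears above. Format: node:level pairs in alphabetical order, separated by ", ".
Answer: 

Answer: A:0, B:0, C:2, D:4, E:4, F:0, G:1, H:3

Derivation:
Op 1: add_edge(A, G). Edges now: 1
Op 2: add_edge(B, H). Edges now: 2
Op 3: add_edge(H, E). Edges now: 3
Op 4: add_edge(F, E). Edges now: 4
Op 5: add_edge(B, D). Edges now: 5
Op 6: add_edge(G, H). Edges now: 6
Op 7: add_edge(A, E). Edges now: 7
Op 8: add_edge(H, D). Edges now: 8
Op 9: add_edge(F, C). Edges now: 9
Op 10: add_edge(C, H). Edges now: 10
Op 11: add_edge(G, C). Edges now: 11
Compute levels (Kahn BFS):
  sources (in-degree 0): A, B, F
  process A: level=0
    A->E: in-degree(E)=2, level(E)>=1
    A->G: in-degree(G)=0, level(G)=1, enqueue
  process B: level=0
    B->D: in-degree(D)=1, level(D)>=1
    B->H: in-degree(H)=2, level(H)>=1
  process F: level=0
    F->C: in-degree(C)=1, level(C)>=1
    F->E: in-degree(E)=1, level(E)>=1
  process G: level=1
    G->C: in-degree(C)=0, level(C)=2, enqueue
    G->H: in-degree(H)=1, level(H)>=2
  process C: level=2
    C->H: in-degree(H)=0, level(H)=3, enqueue
  process H: level=3
    H->D: in-degree(D)=0, level(D)=4, enqueue
    H->E: in-degree(E)=0, level(E)=4, enqueue
  process D: level=4
  process E: level=4
All levels: A:0, B:0, C:2, D:4, E:4, F:0, G:1, H:3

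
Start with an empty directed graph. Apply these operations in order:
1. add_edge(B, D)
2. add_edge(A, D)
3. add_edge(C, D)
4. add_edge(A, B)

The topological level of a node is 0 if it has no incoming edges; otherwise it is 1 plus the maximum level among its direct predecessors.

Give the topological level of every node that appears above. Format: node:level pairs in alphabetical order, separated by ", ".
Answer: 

Op 1: add_edge(B, D). Edges now: 1
Op 2: add_edge(A, D). Edges now: 2
Op 3: add_edge(C, D). Edges now: 3
Op 4: add_edge(A, B). Edges now: 4
Compute levels (Kahn BFS):
  sources (in-degree 0): A, C
  process A: level=0
    A->B: in-degree(B)=0, level(B)=1, enqueue
    A->D: in-degree(D)=2, level(D)>=1
  process C: level=0
    C->D: in-degree(D)=1, level(D)>=1
  process B: level=1
    B->D: in-degree(D)=0, level(D)=2, enqueue
  process D: level=2
All levels: A:0, B:1, C:0, D:2

Answer: A:0, B:1, C:0, D:2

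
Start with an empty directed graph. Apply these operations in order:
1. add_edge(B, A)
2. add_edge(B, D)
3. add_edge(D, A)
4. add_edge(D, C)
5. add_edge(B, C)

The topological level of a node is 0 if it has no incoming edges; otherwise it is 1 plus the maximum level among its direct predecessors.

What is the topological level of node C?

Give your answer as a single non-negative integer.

Op 1: add_edge(B, A). Edges now: 1
Op 2: add_edge(B, D). Edges now: 2
Op 3: add_edge(D, A). Edges now: 3
Op 4: add_edge(D, C). Edges now: 4
Op 5: add_edge(B, C). Edges now: 5
Compute levels (Kahn BFS):
  sources (in-degree 0): B
  process B: level=0
    B->A: in-degree(A)=1, level(A)>=1
    B->C: in-degree(C)=1, level(C)>=1
    B->D: in-degree(D)=0, level(D)=1, enqueue
  process D: level=1
    D->A: in-degree(A)=0, level(A)=2, enqueue
    D->C: in-degree(C)=0, level(C)=2, enqueue
  process A: level=2
  process C: level=2
All levels: A:2, B:0, C:2, D:1
level(C) = 2

Answer: 2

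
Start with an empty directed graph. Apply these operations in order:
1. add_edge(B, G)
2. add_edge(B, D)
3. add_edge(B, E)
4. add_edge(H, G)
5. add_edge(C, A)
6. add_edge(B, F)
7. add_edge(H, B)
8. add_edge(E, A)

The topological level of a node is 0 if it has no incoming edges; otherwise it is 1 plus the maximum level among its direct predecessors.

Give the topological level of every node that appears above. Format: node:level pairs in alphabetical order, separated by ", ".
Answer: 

Op 1: add_edge(B, G). Edges now: 1
Op 2: add_edge(B, D). Edges now: 2
Op 3: add_edge(B, E). Edges now: 3
Op 4: add_edge(H, G). Edges now: 4
Op 5: add_edge(C, A). Edges now: 5
Op 6: add_edge(B, F). Edges now: 6
Op 7: add_edge(H, B). Edges now: 7
Op 8: add_edge(E, A). Edges now: 8
Compute levels (Kahn BFS):
  sources (in-degree 0): C, H
  process C: level=0
    C->A: in-degree(A)=1, level(A)>=1
  process H: level=0
    H->B: in-degree(B)=0, level(B)=1, enqueue
    H->G: in-degree(G)=1, level(G)>=1
  process B: level=1
    B->D: in-degree(D)=0, level(D)=2, enqueue
    B->E: in-degree(E)=0, level(E)=2, enqueue
    B->F: in-degree(F)=0, level(F)=2, enqueue
    B->G: in-degree(G)=0, level(G)=2, enqueue
  process D: level=2
  process E: level=2
    E->A: in-degree(A)=0, level(A)=3, enqueue
  process F: level=2
  process G: level=2
  process A: level=3
All levels: A:3, B:1, C:0, D:2, E:2, F:2, G:2, H:0

Answer: A:3, B:1, C:0, D:2, E:2, F:2, G:2, H:0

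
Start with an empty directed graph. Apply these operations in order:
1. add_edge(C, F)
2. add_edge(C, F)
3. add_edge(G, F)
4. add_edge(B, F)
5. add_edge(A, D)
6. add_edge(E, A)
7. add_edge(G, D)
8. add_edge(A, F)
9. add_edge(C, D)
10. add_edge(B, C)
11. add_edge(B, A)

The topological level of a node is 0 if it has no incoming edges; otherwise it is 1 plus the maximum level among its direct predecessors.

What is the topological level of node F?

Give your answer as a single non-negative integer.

Op 1: add_edge(C, F). Edges now: 1
Op 2: add_edge(C, F) (duplicate, no change). Edges now: 1
Op 3: add_edge(G, F). Edges now: 2
Op 4: add_edge(B, F). Edges now: 3
Op 5: add_edge(A, D). Edges now: 4
Op 6: add_edge(E, A). Edges now: 5
Op 7: add_edge(G, D). Edges now: 6
Op 8: add_edge(A, F). Edges now: 7
Op 9: add_edge(C, D). Edges now: 8
Op 10: add_edge(B, C). Edges now: 9
Op 11: add_edge(B, A). Edges now: 10
Compute levels (Kahn BFS):
  sources (in-degree 0): B, E, G
  process B: level=0
    B->A: in-degree(A)=1, level(A)>=1
    B->C: in-degree(C)=0, level(C)=1, enqueue
    B->F: in-degree(F)=3, level(F)>=1
  process E: level=0
    E->A: in-degree(A)=0, level(A)=1, enqueue
  process G: level=0
    G->D: in-degree(D)=2, level(D)>=1
    G->F: in-degree(F)=2, level(F)>=1
  process C: level=1
    C->D: in-degree(D)=1, level(D)>=2
    C->F: in-degree(F)=1, level(F)>=2
  process A: level=1
    A->D: in-degree(D)=0, level(D)=2, enqueue
    A->F: in-degree(F)=0, level(F)=2, enqueue
  process D: level=2
  process F: level=2
All levels: A:1, B:0, C:1, D:2, E:0, F:2, G:0
level(F) = 2

Answer: 2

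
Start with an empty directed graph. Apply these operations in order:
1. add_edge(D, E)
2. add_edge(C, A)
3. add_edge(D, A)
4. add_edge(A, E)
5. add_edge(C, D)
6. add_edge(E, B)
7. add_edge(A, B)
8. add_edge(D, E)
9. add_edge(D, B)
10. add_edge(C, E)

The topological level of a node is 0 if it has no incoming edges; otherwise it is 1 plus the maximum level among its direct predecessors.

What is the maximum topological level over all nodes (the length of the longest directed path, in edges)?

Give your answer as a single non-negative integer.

Op 1: add_edge(D, E). Edges now: 1
Op 2: add_edge(C, A). Edges now: 2
Op 3: add_edge(D, A). Edges now: 3
Op 4: add_edge(A, E). Edges now: 4
Op 5: add_edge(C, D). Edges now: 5
Op 6: add_edge(E, B). Edges now: 6
Op 7: add_edge(A, B). Edges now: 7
Op 8: add_edge(D, E) (duplicate, no change). Edges now: 7
Op 9: add_edge(D, B). Edges now: 8
Op 10: add_edge(C, E). Edges now: 9
Compute levels (Kahn BFS):
  sources (in-degree 0): C
  process C: level=0
    C->A: in-degree(A)=1, level(A)>=1
    C->D: in-degree(D)=0, level(D)=1, enqueue
    C->E: in-degree(E)=2, level(E)>=1
  process D: level=1
    D->A: in-degree(A)=0, level(A)=2, enqueue
    D->B: in-degree(B)=2, level(B)>=2
    D->E: in-degree(E)=1, level(E)>=2
  process A: level=2
    A->B: in-degree(B)=1, level(B)>=3
    A->E: in-degree(E)=0, level(E)=3, enqueue
  process E: level=3
    E->B: in-degree(B)=0, level(B)=4, enqueue
  process B: level=4
All levels: A:2, B:4, C:0, D:1, E:3
max level = 4

Answer: 4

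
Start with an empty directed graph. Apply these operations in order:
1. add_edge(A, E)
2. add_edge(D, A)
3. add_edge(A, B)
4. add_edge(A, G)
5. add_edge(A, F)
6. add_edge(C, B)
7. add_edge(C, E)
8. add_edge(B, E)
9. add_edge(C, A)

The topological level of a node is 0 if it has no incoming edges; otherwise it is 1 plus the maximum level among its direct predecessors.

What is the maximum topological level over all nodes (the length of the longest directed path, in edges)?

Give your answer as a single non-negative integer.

Answer: 3

Derivation:
Op 1: add_edge(A, E). Edges now: 1
Op 2: add_edge(D, A). Edges now: 2
Op 3: add_edge(A, B). Edges now: 3
Op 4: add_edge(A, G). Edges now: 4
Op 5: add_edge(A, F). Edges now: 5
Op 6: add_edge(C, B). Edges now: 6
Op 7: add_edge(C, E). Edges now: 7
Op 8: add_edge(B, E). Edges now: 8
Op 9: add_edge(C, A). Edges now: 9
Compute levels (Kahn BFS):
  sources (in-degree 0): C, D
  process C: level=0
    C->A: in-degree(A)=1, level(A)>=1
    C->B: in-degree(B)=1, level(B)>=1
    C->E: in-degree(E)=2, level(E)>=1
  process D: level=0
    D->A: in-degree(A)=0, level(A)=1, enqueue
  process A: level=1
    A->B: in-degree(B)=0, level(B)=2, enqueue
    A->E: in-degree(E)=1, level(E)>=2
    A->F: in-degree(F)=0, level(F)=2, enqueue
    A->G: in-degree(G)=0, level(G)=2, enqueue
  process B: level=2
    B->E: in-degree(E)=0, level(E)=3, enqueue
  process F: level=2
  process G: level=2
  process E: level=3
All levels: A:1, B:2, C:0, D:0, E:3, F:2, G:2
max level = 3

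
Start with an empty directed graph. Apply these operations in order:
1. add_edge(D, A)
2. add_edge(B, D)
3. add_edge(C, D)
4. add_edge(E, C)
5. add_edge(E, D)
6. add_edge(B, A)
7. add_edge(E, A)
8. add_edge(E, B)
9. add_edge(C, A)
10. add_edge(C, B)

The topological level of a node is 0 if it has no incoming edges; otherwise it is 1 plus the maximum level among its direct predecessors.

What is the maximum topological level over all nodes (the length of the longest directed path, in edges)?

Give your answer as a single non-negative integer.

Answer: 4

Derivation:
Op 1: add_edge(D, A). Edges now: 1
Op 2: add_edge(B, D). Edges now: 2
Op 3: add_edge(C, D). Edges now: 3
Op 4: add_edge(E, C). Edges now: 4
Op 5: add_edge(E, D). Edges now: 5
Op 6: add_edge(B, A). Edges now: 6
Op 7: add_edge(E, A). Edges now: 7
Op 8: add_edge(E, B). Edges now: 8
Op 9: add_edge(C, A). Edges now: 9
Op 10: add_edge(C, B). Edges now: 10
Compute levels (Kahn BFS):
  sources (in-degree 0): E
  process E: level=0
    E->A: in-degree(A)=3, level(A)>=1
    E->B: in-degree(B)=1, level(B)>=1
    E->C: in-degree(C)=0, level(C)=1, enqueue
    E->D: in-degree(D)=2, level(D)>=1
  process C: level=1
    C->A: in-degree(A)=2, level(A)>=2
    C->B: in-degree(B)=0, level(B)=2, enqueue
    C->D: in-degree(D)=1, level(D)>=2
  process B: level=2
    B->A: in-degree(A)=1, level(A)>=3
    B->D: in-degree(D)=0, level(D)=3, enqueue
  process D: level=3
    D->A: in-degree(A)=0, level(A)=4, enqueue
  process A: level=4
All levels: A:4, B:2, C:1, D:3, E:0
max level = 4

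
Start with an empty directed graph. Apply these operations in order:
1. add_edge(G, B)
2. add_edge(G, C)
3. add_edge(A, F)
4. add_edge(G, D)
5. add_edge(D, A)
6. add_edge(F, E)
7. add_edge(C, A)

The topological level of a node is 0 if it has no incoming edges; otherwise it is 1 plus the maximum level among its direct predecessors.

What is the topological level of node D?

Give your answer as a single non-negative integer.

Answer: 1

Derivation:
Op 1: add_edge(G, B). Edges now: 1
Op 2: add_edge(G, C). Edges now: 2
Op 3: add_edge(A, F). Edges now: 3
Op 4: add_edge(G, D). Edges now: 4
Op 5: add_edge(D, A). Edges now: 5
Op 6: add_edge(F, E). Edges now: 6
Op 7: add_edge(C, A). Edges now: 7
Compute levels (Kahn BFS):
  sources (in-degree 0): G
  process G: level=0
    G->B: in-degree(B)=0, level(B)=1, enqueue
    G->C: in-degree(C)=0, level(C)=1, enqueue
    G->D: in-degree(D)=0, level(D)=1, enqueue
  process B: level=1
  process C: level=1
    C->A: in-degree(A)=1, level(A)>=2
  process D: level=1
    D->A: in-degree(A)=0, level(A)=2, enqueue
  process A: level=2
    A->F: in-degree(F)=0, level(F)=3, enqueue
  process F: level=3
    F->E: in-degree(E)=0, level(E)=4, enqueue
  process E: level=4
All levels: A:2, B:1, C:1, D:1, E:4, F:3, G:0
level(D) = 1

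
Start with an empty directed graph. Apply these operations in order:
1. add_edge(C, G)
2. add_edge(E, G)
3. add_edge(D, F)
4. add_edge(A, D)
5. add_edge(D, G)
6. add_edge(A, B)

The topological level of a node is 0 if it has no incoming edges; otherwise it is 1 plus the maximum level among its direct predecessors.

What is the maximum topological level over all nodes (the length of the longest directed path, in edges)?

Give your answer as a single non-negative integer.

Op 1: add_edge(C, G). Edges now: 1
Op 2: add_edge(E, G). Edges now: 2
Op 3: add_edge(D, F). Edges now: 3
Op 4: add_edge(A, D). Edges now: 4
Op 5: add_edge(D, G). Edges now: 5
Op 6: add_edge(A, B). Edges now: 6
Compute levels (Kahn BFS):
  sources (in-degree 0): A, C, E
  process A: level=0
    A->B: in-degree(B)=0, level(B)=1, enqueue
    A->D: in-degree(D)=0, level(D)=1, enqueue
  process C: level=0
    C->G: in-degree(G)=2, level(G)>=1
  process E: level=0
    E->G: in-degree(G)=1, level(G)>=1
  process B: level=1
  process D: level=1
    D->F: in-degree(F)=0, level(F)=2, enqueue
    D->G: in-degree(G)=0, level(G)=2, enqueue
  process F: level=2
  process G: level=2
All levels: A:0, B:1, C:0, D:1, E:0, F:2, G:2
max level = 2

Answer: 2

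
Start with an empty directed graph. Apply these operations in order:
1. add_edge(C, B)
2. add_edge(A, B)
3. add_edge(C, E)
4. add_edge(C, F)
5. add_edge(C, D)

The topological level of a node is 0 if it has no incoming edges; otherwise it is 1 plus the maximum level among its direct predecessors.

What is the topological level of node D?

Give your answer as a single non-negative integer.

Answer: 1

Derivation:
Op 1: add_edge(C, B). Edges now: 1
Op 2: add_edge(A, B). Edges now: 2
Op 3: add_edge(C, E). Edges now: 3
Op 4: add_edge(C, F). Edges now: 4
Op 5: add_edge(C, D). Edges now: 5
Compute levels (Kahn BFS):
  sources (in-degree 0): A, C
  process A: level=0
    A->B: in-degree(B)=1, level(B)>=1
  process C: level=0
    C->B: in-degree(B)=0, level(B)=1, enqueue
    C->D: in-degree(D)=0, level(D)=1, enqueue
    C->E: in-degree(E)=0, level(E)=1, enqueue
    C->F: in-degree(F)=0, level(F)=1, enqueue
  process B: level=1
  process D: level=1
  process E: level=1
  process F: level=1
All levels: A:0, B:1, C:0, D:1, E:1, F:1
level(D) = 1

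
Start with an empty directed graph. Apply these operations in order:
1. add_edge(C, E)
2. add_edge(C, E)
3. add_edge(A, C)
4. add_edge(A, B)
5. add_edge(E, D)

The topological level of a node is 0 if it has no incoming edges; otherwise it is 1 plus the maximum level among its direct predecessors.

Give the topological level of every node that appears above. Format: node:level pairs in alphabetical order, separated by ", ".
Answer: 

Op 1: add_edge(C, E). Edges now: 1
Op 2: add_edge(C, E) (duplicate, no change). Edges now: 1
Op 3: add_edge(A, C). Edges now: 2
Op 4: add_edge(A, B). Edges now: 3
Op 5: add_edge(E, D). Edges now: 4
Compute levels (Kahn BFS):
  sources (in-degree 0): A
  process A: level=0
    A->B: in-degree(B)=0, level(B)=1, enqueue
    A->C: in-degree(C)=0, level(C)=1, enqueue
  process B: level=1
  process C: level=1
    C->E: in-degree(E)=0, level(E)=2, enqueue
  process E: level=2
    E->D: in-degree(D)=0, level(D)=3, enqueue
  process D: level=3
All levels: A:0, B:1, C:1, D:3, E:2

Answer: A:0, B:1, C:1, D:3, E:2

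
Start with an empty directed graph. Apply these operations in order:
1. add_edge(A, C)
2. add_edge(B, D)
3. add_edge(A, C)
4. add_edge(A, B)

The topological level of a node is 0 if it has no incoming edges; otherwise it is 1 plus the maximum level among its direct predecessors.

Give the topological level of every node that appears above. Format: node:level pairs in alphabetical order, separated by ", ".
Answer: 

Op 1: add_edge(A, C). Edges now: 1
Op 2: add_edge(B, D). Edges now: 2
Op 3: add_edge(A, C) (duplicate, no change). Edges now: 2
Op 4: add_edge(A, B). Edges now: 3
Compute levels (Kahn BFS):
  sources (in-degree 0): A
  process A: level=0
    A->B: in-degree(B)=0, level(B)=1, enqueue
    A->C: in-degree(C)=0, level(C)=1, enqueue
  process B: level=1
    B->D: in-degree(D)=0, level(D)=2, enqueue
  process C: level=1
  process D: level=2
All levels: A:0, B:1, C:1, D:2

Answer: A:0, B:1, C:1, D:2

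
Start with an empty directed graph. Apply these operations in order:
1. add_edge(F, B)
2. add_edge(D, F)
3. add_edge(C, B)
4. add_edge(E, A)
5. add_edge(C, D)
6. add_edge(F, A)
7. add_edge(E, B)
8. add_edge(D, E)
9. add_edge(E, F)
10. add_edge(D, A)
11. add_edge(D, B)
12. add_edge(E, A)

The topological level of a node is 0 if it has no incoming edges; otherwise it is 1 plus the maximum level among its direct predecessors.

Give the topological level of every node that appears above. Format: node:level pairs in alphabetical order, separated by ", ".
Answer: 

Answer: A:4, B:4, C:0, D:1, E:2, F:3

Derivation:
Op 1: add_edge(F, B). Edges now: 1
Op 2: add_edge(D, F). Edges now: 2
Op 3: add_edge(C, B). Edges now: 3
Op 4: add_edge(E, A). Edges now: 4
Op 5: add_edge(C, D). Edges now: 5
Op 6: add_edge(F, A). Edges now: 6
Op 7: add_edge(E, B). Edges now: 7
Op 8: add_edge(D, E). Edges now: 8
Op 9: add_edge(E, F). Edges now: 9
Op 10: add_edge(D, A). Edges now: 10
Op 11: add_edge(D, B). Edges now: 11
Op 12: add_edge(E, A) (duplicate, no change). Edges now: 11
Compute levels (Kahn BFS):
  sources (in-degree 0): C
  process C: level=0
    C->B: in-degree(B)=3, level(B)>=1
    C->D: in-degree(D)=0, level(D)=1, enqueue
  process D: level=1
    D->A: in-degree(A)=2, level(A)>=2
    D->B: in-degree(B)=2, level(B)>=2
    D->E: in-degree(E)=0, level(E)=2, enqueue
    D->F: in-degree(F)=1, level(F)>=2
  process E: level=2
    E->A: in-degree(A)=1, level(A)>=3
    E->B: in-degree(B)=1, level(B)>=3
    E->F: in-degree(F)=0, level(F)=3, enqueue
  process F: level=3
    F->A: in-degree(A)=0, level(A)=4, enqueue
    F->B: in-degree(B)=0, level(B)=4, enqueue
  process A: level=4
  process B: level=4
All levels: A:4, B:4, C:0, D:1, E:2, F:3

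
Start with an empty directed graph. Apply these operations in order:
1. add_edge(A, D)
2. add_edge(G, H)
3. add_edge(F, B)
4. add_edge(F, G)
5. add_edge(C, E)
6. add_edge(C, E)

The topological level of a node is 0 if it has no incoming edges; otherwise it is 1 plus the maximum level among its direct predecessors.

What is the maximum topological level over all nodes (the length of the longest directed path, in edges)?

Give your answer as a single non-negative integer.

Answer: 2

Derivation:
Op 1: add_edge(A, D). Edges now: 1
Op 2: add_edge(G, H). Edges now: 2
Op 3: add_edge(F, B). Edges now: 3
Op 4: add_edge(F, G). Edges now: 4
Op 5: add_edge(C, E). Edges now: 5
Op 6: add_edge(C, E) (duplicate, no change). Edges now: 5
Compute levels (Kahn BFS):
  sources (in-degree 0): A, C, F
  process A: level=0
    A->D: in-degree(D)=0, level(D)=1, enqueue
  process C: level=0
    C->E: in-degree(E)=0, level(E)=1, enqueue
  process F: level=0
    F->B: in-degree(B)=0, level(B)=1, enqueue
    F->G: in-degree(G)=0, level(G)=1, enqueue
  process D: level=1
  process E: level=1
  process B: level=1
  process G: level=1
    G->H: in-degree(H)=0, level(H)=2, enqueue
  process H: level=2
All levels: A:0, B:1, C:0, D:1, E:1, F:0, G:1, H:2
max level = 2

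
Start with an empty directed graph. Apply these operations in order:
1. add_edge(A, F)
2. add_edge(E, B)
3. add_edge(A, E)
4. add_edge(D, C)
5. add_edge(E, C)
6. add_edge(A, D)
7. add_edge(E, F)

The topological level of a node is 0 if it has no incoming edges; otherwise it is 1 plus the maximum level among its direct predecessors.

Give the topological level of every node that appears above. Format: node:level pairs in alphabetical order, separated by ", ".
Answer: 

Answer: A:0, B:2, C:2, D:1, E:1, F:2

Derivation:
Op 1: add_edge(A, F). Edges now: 1
Op 2: add_edge(E, B). Edges now: 2
Op 3: add_edge(A, E). Edges now: 3
Op 4: add_edge(D, C). Edges now: 4
Op 5: add_edge(E, C). Edges now: 5
Op 6: add_edge(A, D). Edges now: 6
Op 7: add_edge(E, F). Edges now: 7
Compute levels (Kahn BFS):
  sources (in-degree 0): A
  process A: level=0
    A->D: in-degree(D)=0, level(D)=1, enqueue
    A->E: in-degree(E)=0, level(E)=1, enqueue
    A->F: in-degree(F)=1, level(F)>=1
  process D: level=1
    D->C: in-degree(C)=1, level(C)>=2
  process E: level=1
    E->B: in-degree(B)=0, level(B)=2, enqueue
    E->C: in-degree(C)=0, level(C)=2, enqueue
    E->F: in-degree(F)=0, level(F)=2, enqueue
  process B: level=2
  process C: level=2
  process F: level=2
All levels: A:0, B:2, C:2, D:1, E:1, F:2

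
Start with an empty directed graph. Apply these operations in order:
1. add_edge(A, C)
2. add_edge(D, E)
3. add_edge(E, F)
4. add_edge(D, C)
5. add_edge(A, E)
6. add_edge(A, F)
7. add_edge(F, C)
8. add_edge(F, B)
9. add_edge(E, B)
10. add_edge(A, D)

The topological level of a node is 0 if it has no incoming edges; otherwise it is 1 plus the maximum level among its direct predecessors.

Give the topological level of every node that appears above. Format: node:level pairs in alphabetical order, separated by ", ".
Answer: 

Answer: A:0, B:4, C:4, D:1, E:2, F:3

Derivation:
Op 1: add_edge(A, C). Edges now: 1
Op 2: add_edge(D, E). Edges now: 2
Op 3: add_edge(E, F). Edges now: 3
Op 4: add_edge(D, C). Edges now: 4
Op 5: add_edge(A, E). Edges now: 5
Op 6: add_edge(A, F). Edges now: 6
Op 7: add_edge(F, C). Edges now: 7
Op 8: add_edge(F, B). Edges now: 8
Op 9: add_edge(E, B). Edges now: 9
Op 10: add_edge(A, D). Edges now: 10
Compute levels (Kahn BFS):
  sources (in-degree 0): A
  process A: level=0
    A->C: in-degree(C)=2, level(C)>=1
    A->D: in-degree(D)=0, level(D)=1, enqueue
    A->E: in-degree(E)=1, level(E)>=1
    A->F: in-degree(F)=1, level(F)>=1
  process D: level=1
    D->C: in-degree(C)=1, level(C)>=2
    D->E: in-degree(E)=0, level(E)=2, enqueue
  process E: level=2
    E->B: in-degree(B)=1, level(B)>=3
    E->F: in-degree(F)=0, level(F)=3, enqueue
  process F: level=3
    F->B: in-degree(B)=0, level(B)=4, enqueue
    F->C: in-degree(C)=0, level(C)=4, enqueue
  process B: level=4
  process C: level=4
All levels: A:0, B:4, C:4, D:1, E:2, F:3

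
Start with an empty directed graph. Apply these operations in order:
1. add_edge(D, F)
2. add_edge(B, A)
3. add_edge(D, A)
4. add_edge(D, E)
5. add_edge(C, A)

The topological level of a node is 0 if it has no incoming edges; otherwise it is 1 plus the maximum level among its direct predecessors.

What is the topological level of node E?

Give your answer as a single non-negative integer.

Answer: 1

Derivation:
Op 1: add_edge(D, F). Edges now: 1
Op 2: add_edge(B, A). Edges now: 2
Op 3: add_edge(D, A). Edges now: 3
Op 4: add_edge(D, E). Edges now: 4
Op 5: add_edge(C, A). Edges now: 5
Compute levels (Kahn BFS):
  sources (in-degree 0): B, C, D
  process B: level=0
    B->A: in-degree(A)=2, level(A)>=1
  process C: level=0
    C->A: in-degree(A)=1, level(A)>=1
  process D: level=0
    D->A: in-degree(A)=0, level(A)=1, enqueue
    D->E: in-degree(E)=0, level(E)=1, enqueue
    D->F: in-degree(F)=0, level(F)=1, enqueue
  process A: level=1
  process E: level=1
  process F: level=1
All levels: A:1, B:0, C:0, D:0, E:1, F:1
level(E) = 1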